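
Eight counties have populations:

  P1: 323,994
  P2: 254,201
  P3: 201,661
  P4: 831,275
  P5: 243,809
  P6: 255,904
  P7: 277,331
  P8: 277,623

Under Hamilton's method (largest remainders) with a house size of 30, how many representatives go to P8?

3

Standard divisor: 2665798 ÷ 30 ≈ 88859.933.
Standard quotas: P1 3.6461, P2 2.8607, P3 2.2694, P4 9.3549, P5 2.7437, P6 2.8799, P7 3.1210, P8 3.1243.
Lower quotas: P1 3, P2 2, P3 2, P4 9, P5 2, P6 2, P7 3, P8 3 (sum 26, leaving 4 seats).
Remainders in descending order: P6 0.8799, P2 0.8607, P5 0.7437, P1 0.6461, P4 0.3549, P3 0.2694, P8 0.1243, P7 0.1210.
Largest remainders: P6, P2, P5, P1 receive the extra seats.
P8 receives 3.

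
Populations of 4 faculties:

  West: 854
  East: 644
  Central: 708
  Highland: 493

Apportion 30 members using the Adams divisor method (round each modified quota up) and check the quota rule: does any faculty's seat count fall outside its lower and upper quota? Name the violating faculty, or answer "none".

Standard quotas: West 9.492, East 7.158, Central 7.870, Highland 5.480.
Adams allocation: West 9, East 7, Central 8, Highland 6.
Every allocation lies between the lower and upper quota.

none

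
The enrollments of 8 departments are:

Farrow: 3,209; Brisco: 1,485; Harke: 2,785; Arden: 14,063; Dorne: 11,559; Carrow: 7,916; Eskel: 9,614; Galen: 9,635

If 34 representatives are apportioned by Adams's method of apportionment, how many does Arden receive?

8

Standard divisor 60266/34 ≈ 1772.529; standard quotas: Farrow 1.810, Brisco 0.838, Harke 1.571, Arden 7.934, Dorne 6.521, Carrow 4.466, Eskel 5.424, Galen 5.436.
Rounding up gives 2, 1, 2, 8, 7, 5, 6, 6 = 37 seats, so the divisor must be adjusted.
With modified divisor 1950: modified quotas Farrow 1.646, Brisco 0.762, Harke 1.428, Arden 7.212, Dorne 5.928, Carrow 4.059, Eskel 4.930, Galen 4.941.
Rounding up: Farrow 2, Brisco 1, Harke 2, Arden 8, Dorne 6, Carrow 5, Eskel 5, Galen 5 (total 34).
Arden receives 8.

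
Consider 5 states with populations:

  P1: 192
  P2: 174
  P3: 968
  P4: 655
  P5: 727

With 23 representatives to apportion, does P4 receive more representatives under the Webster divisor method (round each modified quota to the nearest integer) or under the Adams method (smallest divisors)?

Webster

Webster: P1 2, P2 1, P3 8, P4 6, P5 6.
Adams: P1 2, P2 2, P3 8, P4 5, P5 6.
P4 gets 6 under Webster and 5 under Adams.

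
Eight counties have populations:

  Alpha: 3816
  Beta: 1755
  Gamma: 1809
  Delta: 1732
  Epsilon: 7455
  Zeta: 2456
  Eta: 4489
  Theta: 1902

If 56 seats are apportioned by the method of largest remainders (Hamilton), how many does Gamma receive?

4

The standard divisor is 25414/56 ≈ 453.821.
Standard quotas: Alpha 8.4086, Beta 3.8672, Gamma 3.9861, Delta 3.8165, Epsilon 16.4272, Zeta 5.4118, Eta 9.8916, Theta 4.1911.
Lower quotas: Alpha 8, Beta 3, Gamma 3, Delta 3, Epsilon 16, Zeta 5, Eta 9, Theta 4 (sum 51, leaving 5 seats).
Remainders in descending order: Gamma 0.9861, Eta 0.8916, Beta 0.8672, Delta 0.8165, Epsilon 0.4272, Zeta 0.4118, Alpha 0.4086, Theta 0.1911.
Largest remainders: Gamma, Eta, Beta, Delta, Epsilon receive the extra seats.
Gamma receives 4.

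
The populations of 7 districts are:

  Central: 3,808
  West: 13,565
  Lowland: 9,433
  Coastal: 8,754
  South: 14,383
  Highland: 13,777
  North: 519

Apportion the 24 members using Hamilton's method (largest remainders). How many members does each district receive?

Central: 2, West: 5, Lowland: 4, Coastal: 3, South: 5, Highland: 5, North: 0

Total 64239; standard divisor 64239/24 ≈ 2676.625.
Standard quotas: Central 1.4227, West 5.0679, Lowland 3.5242, Coastal 3.2705, South 5.3736, Highland 5.1472, North 0.1939.
Lower quotas: Central 1, West 5, Lowland 3, Coastal 3, South 5, Highland 5, North 0 (sum 22, leaving 2 seats).
Remainders in descending order: Lowland 0.5242, Central 0.4227, South 0.3736, Coastal 0.2705, North 0.1939, Highland 0.1472, West 0.0679.
Largest remainders: Lowland, Central receive the extra seats.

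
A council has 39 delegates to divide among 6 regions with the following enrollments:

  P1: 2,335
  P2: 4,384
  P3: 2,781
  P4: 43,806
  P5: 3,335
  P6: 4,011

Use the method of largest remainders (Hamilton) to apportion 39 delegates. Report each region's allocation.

The standard divisor is 60652/39 ≈ 1555.179.
Standard quotas: P1 1.5014, P2 2.8190, P3 1.7882, P4 28.1678, P5 2.1444, P6 2.5791.
Lower quotas: P1 1, P2 2, P3 1, P4 28, P5 2, P6 2 (sum 36, leaving 3 seats).
Remainders in descending order: P2 0.8190, P3 0.7882, P6 0.5791, P1 0.5014, P4 0.1678, P5 0.1444.
Largest remainders: P2, P3, P6 receive the extra seats.

P1 1; P2 3; P3 2; P4 28; P5 2; P6 3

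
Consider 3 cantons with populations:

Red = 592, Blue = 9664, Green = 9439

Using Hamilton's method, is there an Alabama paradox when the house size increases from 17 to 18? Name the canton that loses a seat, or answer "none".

At 17 seats: Red 1, Blue 8, Green 8.
At 18 seats: Red 0, Blue 9, Green 9.
Red drops from 1 to 0.

Red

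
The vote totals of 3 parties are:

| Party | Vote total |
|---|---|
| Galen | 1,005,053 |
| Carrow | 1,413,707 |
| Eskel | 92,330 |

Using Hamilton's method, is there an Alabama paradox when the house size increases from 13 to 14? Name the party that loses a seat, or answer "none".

At 13 seats: Galen 5, Carrow 7, Eskel 1.
At 14 seats: Galen 6, Carrow 8, Eskel 0.
Eskel drops from 1 to 0.

Eskel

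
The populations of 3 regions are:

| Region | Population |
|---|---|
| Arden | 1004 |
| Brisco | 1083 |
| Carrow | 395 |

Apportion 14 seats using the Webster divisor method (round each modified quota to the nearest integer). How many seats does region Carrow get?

2

Standard divisor 2482/14 ≈ 177.286; standard quotas: Arden 5.663, Brisco 6.109, Carrow 2.228.
Rounding to the nearest integer gives Arden 6, Brisco 6, Carrow 2 — total 14, matching the house size, so no adjustment is needed.
Carrow receives 2.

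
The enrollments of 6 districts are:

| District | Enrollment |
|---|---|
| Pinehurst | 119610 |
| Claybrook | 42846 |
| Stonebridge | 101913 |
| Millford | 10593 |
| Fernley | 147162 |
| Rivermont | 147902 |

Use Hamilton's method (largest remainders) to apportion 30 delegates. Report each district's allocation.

Standard divisor: 570026 ÷ 30 ≈ 19000.867.
Standard quotas: Pinehurst 6.2950, Claybrook 2.2549, Stonebridge 5.3636, Millford 0.5575, Fernley 7.7450, Rivermont 7.7840.
Lower quotas: Pinehurst 6, Claybrook 2, Stonebridge 5, Millford 0, Fernley 7, Rivermont 7 (sum 27, leaving 3 seats).
Remainders in descending order: Rivermont 0.7840, Fernley 0.7450, Millford 0.5575, Stonebridge 0.3636, Pinehurst 0.2950, Claybrook 0.2549.
Largest remainders: Rivermont, Fernley, Millford receive the extra seats.

Pinehurst=6; Claybrook=2; Stonebridge=5; Millford=1; Fernley=8; Rivermont=8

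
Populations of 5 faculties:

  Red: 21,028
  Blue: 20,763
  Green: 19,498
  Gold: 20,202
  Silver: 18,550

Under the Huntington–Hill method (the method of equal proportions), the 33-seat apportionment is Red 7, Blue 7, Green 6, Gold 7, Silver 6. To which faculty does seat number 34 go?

Green

Priority for the next seat is population ÷ (√(s·(s+1))).
Priorities: Red 2809.985, Blue 2774.573, Green 3008.607, Gold 2699.606, Silver 2862.327.
Highest priority: Green.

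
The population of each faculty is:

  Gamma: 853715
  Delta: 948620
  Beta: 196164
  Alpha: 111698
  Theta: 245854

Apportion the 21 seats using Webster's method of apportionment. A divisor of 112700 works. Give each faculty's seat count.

With modified divisor 112700: modified quotas Gamma 7.575, Delta 8.417, Beta 1.741, Alpha 0.991, Theta 2.181.
Rounding to the nearest integer: Gamma 8, Delta 8, Beta 2, Alpha 1, Theta 2 (total 21).

Gamma=8, Delta=8, Beta=2, Alpha=1, Theta=2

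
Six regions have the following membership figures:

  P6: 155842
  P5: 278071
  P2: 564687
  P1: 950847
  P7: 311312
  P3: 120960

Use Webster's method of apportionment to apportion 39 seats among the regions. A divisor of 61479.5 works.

P6=3; P5=5; P2=9; P1=15; P7=5; P3=2

With modified divisor 61479.5: modified quotas P6 2.535, P5 4.523, P2 9.185, P1 15.466, P7 5.064, P3 1.967.
Rounding to the nearest integer: P6 3, P5 5, P2 9, P1 15, P7 5, P3 2 (total 39).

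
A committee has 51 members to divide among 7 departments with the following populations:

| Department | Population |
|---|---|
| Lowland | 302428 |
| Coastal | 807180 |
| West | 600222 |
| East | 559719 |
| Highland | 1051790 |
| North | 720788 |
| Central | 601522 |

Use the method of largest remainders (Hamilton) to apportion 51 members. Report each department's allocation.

Lowland 3, Coastal 9, West 7, East 6, Highland 11, North 8, Central 7

Total 4643649; standard divisor 4643649/51 ≈ 91051.941.
Standard quotas: Lowland 3.3215, Coastal 8.8650, West 6.5921, East 6.1472, Highland 11.5515, North 7.9162, Central 6.6064.
Lower quotas: Lowland 3, Coastal 8, West 6, East 6, Highland 11, North 7, Central 6 (sum 47, leaving 4 seats).
Remainders in descending order: North 0.9162, Coastal 0.8650, Central 0.6064, West 0.5921, Highland 0.5515, Lowland 0.3215, East 0.1472.
The surplus seats go to North, Coastal, Central, West.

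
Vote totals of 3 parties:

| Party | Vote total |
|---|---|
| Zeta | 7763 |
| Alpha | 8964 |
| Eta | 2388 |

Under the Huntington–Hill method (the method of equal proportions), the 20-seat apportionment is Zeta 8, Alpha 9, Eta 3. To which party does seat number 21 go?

Alpha

Priority for the next seat is population ÷ (√(s·(s+1))).
Priorities: Zeta 914.878, Alpha 944.889, Eta 689.356.
Highest priority: Alpha.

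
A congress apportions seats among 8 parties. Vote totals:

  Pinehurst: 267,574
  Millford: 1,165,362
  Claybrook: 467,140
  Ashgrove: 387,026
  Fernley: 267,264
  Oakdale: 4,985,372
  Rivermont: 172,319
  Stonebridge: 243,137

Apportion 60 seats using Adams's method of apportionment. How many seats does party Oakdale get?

Standard divisor 7955194/60 ≈ 132586.567; standard quotas: Pinehurst 2.018, Millford 8.789, Claybrook 3.523, Ashgrove 2.919, Fernley 2.016, Oakdale 37.601, Rivermont 1.300, Stonebridge 1.834.
Rounding up gives 3, 9, 4, 3, 3, 38, 2, 2 = 64 seats, so the divisor must be adjusted.
With modified divisor 140500: modified quotas Pinehurst 1.904, Millford 8.294, Claybrook 3.325, Ashgrove 2.755, Fernley 1.902, Oakdale 35.483, Rivermont 1.226, Stonebridge 1.731.
Rounding up: Pinehurst 2, Millford 9, Claybrook 4, Ashgrove 3, Fernley 2, Oakdale 36, Rivermont 2, Stonebridge 2 (total 60).
Oakdale receives 36.

36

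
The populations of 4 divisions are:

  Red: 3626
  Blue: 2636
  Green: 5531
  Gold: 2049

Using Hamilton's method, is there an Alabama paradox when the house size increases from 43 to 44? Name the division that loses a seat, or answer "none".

Gold

At 43 seats: Red 11, Blue 8, Green 17, Gold 7.
At 44 seats: Red 12, Blue 8, Green 18, Gold 6.
Gold drops from 7 to 6.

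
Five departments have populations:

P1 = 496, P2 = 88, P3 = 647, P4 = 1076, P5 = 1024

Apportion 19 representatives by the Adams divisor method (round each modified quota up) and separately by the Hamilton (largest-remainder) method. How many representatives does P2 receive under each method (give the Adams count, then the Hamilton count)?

Adams: P1 3, P2 1, P3 4, P4 6, P5 5.
Hamilton: P1 3, P2 0, P3 4, P4 6, P5 6.
P2 gets 1 under Adams and 0 under Hamilton.

1 and 0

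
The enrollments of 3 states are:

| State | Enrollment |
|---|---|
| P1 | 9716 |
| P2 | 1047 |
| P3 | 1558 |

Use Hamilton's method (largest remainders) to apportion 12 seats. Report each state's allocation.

P1=9, P2=1, P3=2

Standard divisor: 12321 ÷ 12 ≈ 1026.75.
Standard quotas: P1 9.4629, P2 1.0197, P3 1.5174.
Lower quotas: P1 9, P2 1, P3 1 (sum 11, leaving 1 seat).
Remainders in descending order: P3 0.5174, P1 0.4629, P2 0.0197.
Largest remainder: P3 receives the extra seat.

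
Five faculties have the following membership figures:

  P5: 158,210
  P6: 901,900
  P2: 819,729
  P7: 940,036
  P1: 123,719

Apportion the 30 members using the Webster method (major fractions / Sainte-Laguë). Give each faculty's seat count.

P5: 2; P6: 9; P2: 8; P7: 10; P1: 1

Standard divisor 2943594/30 ≈ 98119.8; standard quotas: P5 1.612, P6 9.192, P2 8.354, P7 9.580, P1 1.261.
Rounding to the nearest integer gives P5 2, P6 9, P2 8, P7 10, P1 1 — total 30, matching the house size, so no adjustment is needed.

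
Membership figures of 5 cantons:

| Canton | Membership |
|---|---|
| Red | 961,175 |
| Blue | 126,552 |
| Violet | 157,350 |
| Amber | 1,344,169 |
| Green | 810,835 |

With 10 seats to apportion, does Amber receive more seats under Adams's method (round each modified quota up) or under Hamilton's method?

Adams: Red 3, Blue 1, Violet 1, Amber 3, Green 2.
Hamilton: Red 3, Blue 0, Violet 1, Amber 4, Green 2.
Amber gets 3 under Adams and 4 under Hamilton.

Hamilton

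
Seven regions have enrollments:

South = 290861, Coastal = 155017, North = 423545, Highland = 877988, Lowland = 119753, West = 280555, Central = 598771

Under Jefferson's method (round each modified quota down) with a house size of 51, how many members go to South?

5

Standard divisor 2746490/51 ≈ 53852.745; standard quotas: South 5.401, Coastal 2.879, North 7.865, Highland 16.303, Lowland 2.224, West 5.210, Central 11.119.
Rounding down gives 5, 2, 7, 16, 2, 5, 11 = 48 seats, so the divisor must be adjusted.
With modified divisor 50800: modified quotas South 5.726, Coastal 3.052, North 8.338, Highland 17.283, Lowland 2.357, West 5.523, Central 11.787.
Rounding down: South 5, Coastal 3, North 8, Highland 17, Lowland 2, West 5, Central 11 (total 51).
South receives 5.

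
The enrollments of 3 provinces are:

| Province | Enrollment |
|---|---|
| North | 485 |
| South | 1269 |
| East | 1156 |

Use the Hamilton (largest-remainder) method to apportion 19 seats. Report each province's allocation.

North: 3; South: 8; East: 8

Standard divisor: 2910 ÷ 19 ≈ 153.158.
Standard quotas: North 3.167, South 8.286, East 7.548.
Lower quotas: North 3, South 8, East 7 (sum 18, leaving 1 seat).
Remainders in descending order: East 0.548, South 0.286, North 0.167.
Largest remainder: East receives the extra seat.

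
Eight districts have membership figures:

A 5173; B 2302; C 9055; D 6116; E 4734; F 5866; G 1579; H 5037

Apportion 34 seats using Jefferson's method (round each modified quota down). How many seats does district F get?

Standard divisor 39862/34 ≈ 1172.412; standard quotas: A 4.412, B 1.963, C 7.723, D 5.217, E 4.038, F 5.003, G 1.347, H 4.296.
Rounding down gives 4, 1, 7, 5, 4, 5, 1, 4 = 31 seats, so the divisor must be adjusted.
With modified divisor 1030: modified quotas A 5.022, B 2.235, C 8.791, D 5.938, E 4.596, F 5.695, G 1.533, H 4.890.
Rounding down: A 5, B 2, C 8, D 5, E 4, F 5, G 1, H 4 (total 34).
F receives 5.

5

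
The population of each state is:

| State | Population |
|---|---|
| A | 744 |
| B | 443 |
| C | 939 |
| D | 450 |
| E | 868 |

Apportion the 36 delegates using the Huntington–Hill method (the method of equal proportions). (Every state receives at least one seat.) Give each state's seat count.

With divisor 99: modified quotas A 7.515, B 4.475, C 9.485, D 4.545, E 8.768.
Geometric-mean thresholds: A √(7·8)=7.483, B √(4·5)=4.472, C √(9·10)=9.487, D √(4·5)=4.472, E √(8·9)=8.485.
Each quota rounded against its threshold gives A 8, B 5, C 9, D 5, E 9 (total 36).

A: 8; B: 5; C: 9; D: 5; E: 9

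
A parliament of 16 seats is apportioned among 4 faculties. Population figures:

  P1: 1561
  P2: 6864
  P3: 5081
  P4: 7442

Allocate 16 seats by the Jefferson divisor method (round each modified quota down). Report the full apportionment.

P1 1; P2 5; P3 4; P4 6

Standard divisor 20948/16 ≈ 1309.25; standard quotas: P1 1.192, P2 5.243, P3 3.881, P4 5.684.
Rounding down gives 1, 5, 3, 5 = 14 seats, so the divisor must be adjusted.
With modified divisor 1200: modified quotas P1 1.301, P2 5.720, P3 4.234, P4 6.202.
Rounding down: P1 1, P2 5, P3 4, P4 6 (total 16).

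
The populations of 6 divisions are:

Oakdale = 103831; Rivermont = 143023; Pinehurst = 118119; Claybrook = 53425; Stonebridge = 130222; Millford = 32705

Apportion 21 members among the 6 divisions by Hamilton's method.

Total 581325; standard divisor 581325/21 ≈ 27682.143.
Standard quotas: Oakdale 3.7508, Rivermont 5.1666, Pinehurst 4.2670, Claybrook 1.9299, Stonebridge 4.7042, Millford 1.1814.
Lower quotas: Oakdale 3, Rivermont 5, Pinehurst 4, Claybrook 1, Stonebridge 4, Millford 1 (sum 18, leaving 3 seats).
Remainders in descending order: Claybrook 0.9299, Oakdale 0.7508, Stonebridge 0.7042, Pinehurst 0.2670, Millford 0.1814, Rivermont 0.1666.
Largest remainders: Claybrook, Oakdale, Stonebridge receive the extra seats.

Oakdale: 4, Rivermont: 5, Pinehurst: 4, Claybrook: 2, Stonebridge: 5, Millford: 1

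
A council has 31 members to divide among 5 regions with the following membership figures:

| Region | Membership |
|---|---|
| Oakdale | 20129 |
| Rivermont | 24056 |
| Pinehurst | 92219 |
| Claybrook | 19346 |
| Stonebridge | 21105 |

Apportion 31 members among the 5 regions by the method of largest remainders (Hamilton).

Oakdale=4, Rivermont=4, Pinehurst=16, Claybrook=3, Stonebridge=4

The standard divisor is 176855/31 = 5705.
Standard quotas: Oakdale 3.5283, Rivermont 4.2167, Pinehurst 16.1646, Claybrook 3.3911, Stonebridge 3.6994.
Lower quotas: Oakdale 3, Rivermont 4, Pinehurst 16, Claybrook 3, Stonebridge 3 (sum 29, leaving 2 seats).
Remainders in descending order: Stonebridge 0.6994, Oakdale 0.5283, Claybrook 0.3911, Rivermont 0.2167, Pinehurst 0.1646.
Largest remainders: Stonebridge, Oakdale receive the extra seats.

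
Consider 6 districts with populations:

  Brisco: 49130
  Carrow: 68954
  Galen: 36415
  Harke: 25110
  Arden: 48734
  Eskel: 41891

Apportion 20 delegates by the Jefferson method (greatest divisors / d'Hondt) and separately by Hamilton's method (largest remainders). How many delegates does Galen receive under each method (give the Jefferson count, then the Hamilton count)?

Jefferson: Brisco 4, Carrow 5, Galen 2, Harke 2, Arden 4, Eskel 3.
Hamilton: Brisco 4, Carrow 5, Galen 3, Harke 2, Arden 3, Eskel 3.
Galen gets 2 under Jefferson and 3 under Hamilton.

2 and 3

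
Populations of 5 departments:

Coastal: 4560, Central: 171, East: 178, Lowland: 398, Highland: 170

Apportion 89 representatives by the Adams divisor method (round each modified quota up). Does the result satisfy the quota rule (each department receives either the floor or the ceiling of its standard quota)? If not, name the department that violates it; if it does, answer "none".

Standard quotas: Coastal 74.099, Central 2.779, East 2.892, Lowland 6.467, Highland 2.762.
Adams allocation: Coastal 73, Central 3, East 3, Lowland 7, Highland 3.
Coastal has quota 74.099 (lower 74, upper 75) but receives 73 — outside the quota interval.

Coastal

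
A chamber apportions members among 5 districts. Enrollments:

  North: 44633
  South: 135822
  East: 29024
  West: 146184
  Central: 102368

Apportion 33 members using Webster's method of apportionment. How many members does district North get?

3

Standard divisor 458031/33 ≈ 13879.727; standard quotas: North 3.216, South 9.786, East 2.091, West 10.532, Central 7.375.
Rounding to the nearest integer gives North 3, South 10, East 2, West 11, Central 7 — total 33, matching the house size, so no adjustment is needed.
North receives 3.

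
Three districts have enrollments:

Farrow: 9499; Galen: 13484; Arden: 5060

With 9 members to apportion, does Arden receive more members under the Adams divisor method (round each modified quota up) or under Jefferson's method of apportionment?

Adams

Adams: Farrow 3, Galen 4, Arden 2.
Jefferson: Farrow 3, Galen 5, Arden 1.
Arden gets 2 under Adams and 1 under Jefferson.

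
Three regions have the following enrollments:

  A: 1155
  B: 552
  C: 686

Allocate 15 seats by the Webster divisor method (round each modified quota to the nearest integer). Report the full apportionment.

Standard divisor 2393/15 ≈ 159.533; standard quotas: A 7.240, B 3.460, C 4.300.
Rounding to the nearest integer gives 7, 3, 4 = 14 seats, so the divisor must be adjusted.
With modified divisor 156: modified quotas A 7.404, B 3.538, C 4.397.
Rounding to the nearest integer: A 7, B 4, C 4 (total 15).

A 7; B 4; C 4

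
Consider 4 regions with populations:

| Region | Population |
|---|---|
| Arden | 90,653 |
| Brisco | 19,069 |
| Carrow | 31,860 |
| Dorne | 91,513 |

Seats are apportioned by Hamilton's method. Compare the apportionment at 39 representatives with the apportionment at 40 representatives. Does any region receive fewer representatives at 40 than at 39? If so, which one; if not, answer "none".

At 39 seats: Arden 15, Brisco 3, Carrow 6, Dorne 15.
At 40 seats: Arden 16, Brisco 3, Carrow 5, Dorne 16.
Carrow drops from 6 to 5.

Carrow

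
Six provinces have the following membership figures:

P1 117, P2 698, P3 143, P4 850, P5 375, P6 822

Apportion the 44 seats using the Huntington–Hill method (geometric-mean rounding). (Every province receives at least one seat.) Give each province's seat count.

P1 2, P2 10, P3 2, P4 12, P5 6, P6 12

With divisor 68.3: modified quotas P1 1.713, P2 10.220, P3 2.094, P4 12.445, P5 5.490, P6 12.035.
Geometric-mean thresholds: P1 √(1·2)=1.414, P2 √(10·11)=10.488, P3 √(2·3)=2.449, P4 √(12·13)=12.490, P5 √(5·6)=5.477, P6 √(12·13)=12.490.
Each quota rounded against its threshold gives P1 2, P2 10, P3 2, P4 12, P5 6, P6 12 (total 44).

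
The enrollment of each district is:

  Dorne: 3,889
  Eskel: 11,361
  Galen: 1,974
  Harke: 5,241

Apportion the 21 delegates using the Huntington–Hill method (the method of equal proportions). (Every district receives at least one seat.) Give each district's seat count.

Dorne 4, Eskel 10, Galen 2, Harke 5

With divisor 1103: modified quotas Dorne 3.526, Eskel 10.300, Galen 1.790, Harke 4.752.
Geometric-mean thresholds: Dorne √(3·4)=3.464, Eskel √(10·11)=10.488, Galen √(1·2)=1.414, Harke √(4·5)=4.472.
Each quota rounded against its threshold gives Dorne 4, Eskel 10, Galen 2, Harke 5 (total 21).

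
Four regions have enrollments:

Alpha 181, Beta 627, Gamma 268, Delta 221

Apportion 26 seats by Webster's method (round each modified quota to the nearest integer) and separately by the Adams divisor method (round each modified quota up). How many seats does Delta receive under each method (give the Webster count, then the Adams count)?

4 and 5

Webster: Alpha 4, Beta 13, Gamma 5, Delta 4.
Adams: Alpha 4, Beta 12, Gamma 5, Delta 5.
Delta gets 4 under Webster and 5 under Adams.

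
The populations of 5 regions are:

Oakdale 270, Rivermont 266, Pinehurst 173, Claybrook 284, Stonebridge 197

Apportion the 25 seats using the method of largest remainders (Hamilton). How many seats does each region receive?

Total 1190; standard divisor 1190/25 ≈ 47.6.
Standard quotas: Oakdale 5.672, Rivermont 5.588, Pinehurst 3.634, Claybrook 5.966, Stonebridge 4.139.
Lower quotas: Oakdale 5, Rivermont 5, Pinehurst 3, Claybrook 5, Stonebridge 4 (sum 22, leaving 3 seats).
Remainders in descending order: Claybrook 0.966, Oakdale 0.672, Pinehurst 0.634, Rivermont 0.588, Stonebridge 0.139.
Largest remainders: Claybrook, Oakdale, Pinehurst receive the extra seats.

Oakdale 6; Rivermont 5; Pinehurst 4; Claybrook 6; Stonebridge 4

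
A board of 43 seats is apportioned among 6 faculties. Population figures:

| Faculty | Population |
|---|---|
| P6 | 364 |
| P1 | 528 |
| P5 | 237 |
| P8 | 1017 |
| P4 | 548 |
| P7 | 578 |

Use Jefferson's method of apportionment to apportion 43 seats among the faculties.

P6 5, P1 7, P5 3, P8 14, P4 7, P7 7

Standard divisor 3272/43 ≈ 76.093; standard quotas: P6 4.784, P1 6.939, P5 3.115, P8 13.365, P4 7.202, P7 7.596.
Rounding down gives 4, 6, 3, 13, 7, 7 = 40 seats, so the divisor must be adjusted.
With modified divisor 72.45: modified quotas P6 5.024, P1 7.288, P5 3.271, P8 14.037, P4 7.564, P7 7.978.
Rounding down: P6 5, P1 7, P5 3, P8 14, P4 7, P7 7 (total 43).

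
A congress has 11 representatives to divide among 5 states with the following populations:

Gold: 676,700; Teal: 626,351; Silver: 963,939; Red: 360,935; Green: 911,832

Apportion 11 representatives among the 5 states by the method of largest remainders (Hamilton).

Total 3539757; standard divisor 3539757/11 ≈ 321796.091.
Standard quotas: Gold 2.1029, Teal 1.9464, Silver 2.9955, Red 1.1216, Green 2.8336.
Lower quotas: Gold 2, Teal 1, Silver 2, Red 1, Green 2 (sum 8, leaving 3 seats).
Remainders in descending order: Silver 0.9955, Teal 0.9464, Green 0.8336, Red 0.1216, Gold 0.1029.
Largest remainders: Silver, Teal, Green receive the extra seats.

Gold: 2, Teal: 2, Silver: 3, Red: 1, Green: 3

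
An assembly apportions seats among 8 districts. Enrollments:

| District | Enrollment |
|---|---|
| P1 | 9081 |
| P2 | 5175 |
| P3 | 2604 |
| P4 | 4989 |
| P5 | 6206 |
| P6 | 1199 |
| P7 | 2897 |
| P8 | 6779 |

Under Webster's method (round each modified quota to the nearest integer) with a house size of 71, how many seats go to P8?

12

Standard divisor 38930/71 ≈ 548.31; standard quotas: P1 16.562, P2 9.438, P3 4.749, P4 9.099, P5 11.318, P6 2.187, P7 5.284, P8 12.363.
Rounding to the nearest integer gives 17, 9, 5, 9, 11, 2, 5, 12 = 70 seats, so the divisor must be adjusted.
With modified divisor 543.5: modified quotas P1 16.708, P2 9.522, P3 4.791, P4 9.179, P5 11.419, P6 2.206, P7 5.330, P8 12.473.
Rounding to the nearest integer: P1 17, P2 10, P3 5, P4 9, P5 11, P6 2, P7 5, P8 12 (total 71).
P8 receives 12.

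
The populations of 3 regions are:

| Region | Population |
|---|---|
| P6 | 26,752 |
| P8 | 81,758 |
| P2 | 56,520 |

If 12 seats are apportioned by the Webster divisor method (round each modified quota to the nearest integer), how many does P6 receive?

2

Standard divisor 165030/12 ≈ 13752.5; standard quotas: P6 1.945, P8 5.945, P2 4.110.
Rounding to the nearest integer gives P6 2, P8 6, P2 4 — total 12, matching the house size, so no adjustment is needed.
P6 receives 2.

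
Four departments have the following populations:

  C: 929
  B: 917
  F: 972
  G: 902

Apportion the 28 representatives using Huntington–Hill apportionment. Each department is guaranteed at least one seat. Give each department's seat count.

With divisor 135: modified quotas C 6.881, B 6.793, F 7.200, G 6.681.
Geometric-mean thresholds: C √(6·7)=6.481, B √(6·7)=6.481, F √(7·8)=7.483, G √(6·7)=6.481.
Each quota rounded against its threshold gives C 7, B 7, F 7, G 7 (total 28).

C 7; B 7; F 7; G 7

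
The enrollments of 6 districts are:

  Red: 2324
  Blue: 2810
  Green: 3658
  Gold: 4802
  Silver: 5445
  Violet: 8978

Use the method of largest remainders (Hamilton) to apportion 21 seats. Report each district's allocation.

Red=2; Blue=2; Green=3; Gold=3; Silver=4; Violet=7

The standard divisor is 28017/21 ≈ 1334.143.
Standard quotas: Red 1.7419, Blue 2.1062, Green 2.7418, Gold 3.5993, Silver 4.0813, Violet 6.7294.
Lower quotas: Red 1, Blue 2, Green 2, Gold 3, Silver 4, Violet 6 (sum 18, leaving 3 seats).
Remainders in descending order: Red 0.7419, Green 0.7418, Violet 0.7294, Gold 0.5993, Blue 0.1062, Silver 0.0813.
The surplus seats go to Red, Green, Violet.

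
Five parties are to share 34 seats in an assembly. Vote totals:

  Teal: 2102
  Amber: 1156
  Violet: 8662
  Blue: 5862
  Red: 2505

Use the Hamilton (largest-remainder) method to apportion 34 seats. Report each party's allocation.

Standard divisor: 20287 ÷ 34 ≈ 596.676.
Standard quotas: Teal 3.5228, Amber 1.9374, Violet 14.5171, Blue 9.8244, Red 4.1983.
Lower quotas: Teal 3, Amber 1, Violet 14, Blue 9, Red 4 (sum 31, leaving 3 seats).
Remainders in descending order: Amber 0.9374, Blue 0.8244, Teal 0.5228, Violet 0.5171, Red 0.1983.
Largest remainders: Amber, Blue, Teal receive the extra seats.

Teal=4, Amber=2, Violet=14, Blue=10, Red=4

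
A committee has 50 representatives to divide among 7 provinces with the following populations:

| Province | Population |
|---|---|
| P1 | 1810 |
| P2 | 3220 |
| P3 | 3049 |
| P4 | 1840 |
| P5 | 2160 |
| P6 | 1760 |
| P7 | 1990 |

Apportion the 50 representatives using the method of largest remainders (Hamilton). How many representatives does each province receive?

P1: 6, P2: 10, P3: 10, P4: 6, P5: 7, P6: 5, P7: 6

The standard divisor is 15829/50 ≈ 316.58.
Standard quotas: P1 5.717, P2 10.171, P3 9.631, P4 5.812, P5 6.823, P6 5.559, P7 6.286.
Lower quotas: P1 5, P2 10, P3 9, P4 5, P5 6, P6 5, P7 6 (sum 46, leaving 4 seats).
Remainders in descending order: P5 0.823, P4 0.812, P1 0.717, P3 0.631, P6 0.559, P7 0.286, P2 0.171.
The surplus seats go to P5, P4, P1, P3.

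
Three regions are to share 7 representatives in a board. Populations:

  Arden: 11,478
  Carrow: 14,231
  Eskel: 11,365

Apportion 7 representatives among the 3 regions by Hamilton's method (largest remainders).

The standard divisor is 37074/7 ≈ 5296.286.
Standard quotas: Arden 2.1672, Carrow 2.6870, Eskel 2.1458.
Lower quotas: Arden 2, Carrow 2, Eskel 2 (sum 6, leaving 1 seat).
Remainders in descending order: Carrow 0.6870, Arden 0.1672, Eskel 0.1458.
The surplus seat goes to Carrow.

Arden 2, Carrow 3, Eskel 2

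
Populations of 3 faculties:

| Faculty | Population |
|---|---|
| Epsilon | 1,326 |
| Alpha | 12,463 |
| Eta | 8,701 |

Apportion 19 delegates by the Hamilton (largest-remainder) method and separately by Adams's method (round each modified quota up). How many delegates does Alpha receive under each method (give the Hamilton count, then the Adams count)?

Hamilton: Epsilon 1, Alpha 11, Eta 7.
Adams: Epsilon 2, Alpha 10, Eta 7.
Alpha gets 11 under Hamilton and 10 under Adams.

11 and 10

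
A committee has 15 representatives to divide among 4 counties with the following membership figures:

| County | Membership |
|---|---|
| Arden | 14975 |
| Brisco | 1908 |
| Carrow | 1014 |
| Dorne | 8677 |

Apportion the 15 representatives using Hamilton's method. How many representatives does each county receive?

Arden=8; Brisco=1; Carrow=1; Dorne=5

The standard divisor is 26574/15 ≈ 1771.6.
Standard quotas: Arden 8.4528, Brisco 1.0770, Carrow 0.5724, Dorne 4.8978.
Lower quotas: Arden 8, Brisco 1, Carrow 0, Dorne 4 (sum 13, leaving 2 seats).
Remainders in descending order: Dorne 0.8978, Carrow 0.5724, Arden 0.4528, Brisco 0.0770.
Largest remainders: Dorne, Carrow receive the extra seats.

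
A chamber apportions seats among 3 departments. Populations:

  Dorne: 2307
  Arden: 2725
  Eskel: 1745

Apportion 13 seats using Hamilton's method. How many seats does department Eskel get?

The standard divisor is 6777/13 ≈ 521.308.
Standard quotas: Dorne 4.425, Arden 5.227, Eskel 3.347.
Lower quotas: Dorne 4, Arden 5, Eskel 3 (sum 12, leaving 1 seat).
Remainders in descending order: Dorne 0.425, Eskel 0.347, Arden 0.227.
Largest remainder: Dorne receives the extra seat.
Eskel receives 3.

3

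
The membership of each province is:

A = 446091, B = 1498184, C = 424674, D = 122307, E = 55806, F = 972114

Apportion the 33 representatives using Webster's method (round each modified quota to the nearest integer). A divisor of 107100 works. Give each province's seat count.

A: 4, B: 14, C: 4, D: 1, E: 1, F: 9

With modified divisor 107100: modified quotas A 4.165, B 13.989, C 3.965, D 1.142, E 0.521, F 9.077.
Rounding to the nearest integer: A 4, B 14, C 4, D 1, E 1, F 9 (total 33).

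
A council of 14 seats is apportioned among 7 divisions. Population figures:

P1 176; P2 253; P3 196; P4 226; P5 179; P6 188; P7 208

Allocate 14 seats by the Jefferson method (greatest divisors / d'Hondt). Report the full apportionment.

P1: 2, P2: 2, P3: 2, P4: 2, P5: 2, P6: 2, P7: 2

Standard divisor 1426/14 ≈ 101.857; standard quotas: P1 1.728, P2 2.484, P3 1.924, P4 2.219, P5 1.757, P6 1.846, P7 2.042.
Rounding down gives 1, 2, 1, 2, 1, 1, 2 = 10 seats, so the divisor must be adjusted.
With modified divisor 86: modified quotas P1 2.047, P2 2.942, P3 2.279, P4 2.628, P5 2.081, P6 2.186, P7 2.419.
Rounding down: P1 2, P2 2, P3 2, P4 2, P5 2, P6 2, P7 2 (total 14).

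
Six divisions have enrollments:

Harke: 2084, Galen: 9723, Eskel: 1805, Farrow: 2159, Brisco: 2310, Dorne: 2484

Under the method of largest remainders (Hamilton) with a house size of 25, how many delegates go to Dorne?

3

Total 20565; standard divisor 20565/25 ≈ 822.6.
Standard quotas: Harke 2.5334, Galen 11.8198, Eskel 2.1943, Farrow 2.6246, Brisco 2.8082, Dorne 3.0197.
Lower quotas: Harke 2, Galen 11, Eskel 2, Farrow 2, Brisco 2, Dorne 3 (sum 22, leaving 3 seats).
Remainders in descending order: Galen 0.8198, Brisco 0.8082, Farrow 0.6246, Harke 0.5334, Eskel 0.1943, Dorne 0.0197.
The surplus seats go to Galen, Brisco, Farrow.
Dorne receives 3.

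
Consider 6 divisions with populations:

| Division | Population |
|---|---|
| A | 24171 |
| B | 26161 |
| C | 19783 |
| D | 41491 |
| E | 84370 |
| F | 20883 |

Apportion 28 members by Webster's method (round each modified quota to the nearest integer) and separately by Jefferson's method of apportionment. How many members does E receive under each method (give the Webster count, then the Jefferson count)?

Webster: A 3, B 3, C 3, D 5, E 11, F 3.
Jefferson: A 3, B 3, C 2, D 5, E 12, F 3.
E gets 11 under Webster and 12 under Jefferson.

11 and 12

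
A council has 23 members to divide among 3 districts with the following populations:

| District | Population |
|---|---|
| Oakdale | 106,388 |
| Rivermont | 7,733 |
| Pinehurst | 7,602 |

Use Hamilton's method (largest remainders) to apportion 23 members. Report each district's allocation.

Total 121723; standard divisor 121723/23 ≈ 5292.304.
Standard quotas: Oakdale 20.1024, Rivermont 1.4612, Pinehurst 1.4364.
Lower quotas: Oakdale 20, Rivermont 1, Pinehurst 1 (sum 22, leaving 1 seat).
Remainders in descending order: Rivermont 0.4612, Pinehurst 0.4364, Oakdale 0.1024.
Largest remainder: Rivermont receives the extra seat.

Oakdale 20; Rivermont 2; Pinehurst 1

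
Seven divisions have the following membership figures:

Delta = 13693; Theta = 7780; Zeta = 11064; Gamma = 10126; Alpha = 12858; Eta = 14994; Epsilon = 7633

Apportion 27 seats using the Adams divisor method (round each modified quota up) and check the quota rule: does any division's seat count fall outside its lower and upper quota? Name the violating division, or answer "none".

Standard quotas: Delta 4.731, Theta 2.688, Zeta 3.823, Gamma 3.499, Alpha 4.442, Eta 5.180, Epsilon 2.637.
Adams allocation: Delta 5, Theta 3, Zeta 4, Gamma 3, Alpha 4, Eta 5, Epsilon 3.
Every allocation lies between the lower and upper quota.

none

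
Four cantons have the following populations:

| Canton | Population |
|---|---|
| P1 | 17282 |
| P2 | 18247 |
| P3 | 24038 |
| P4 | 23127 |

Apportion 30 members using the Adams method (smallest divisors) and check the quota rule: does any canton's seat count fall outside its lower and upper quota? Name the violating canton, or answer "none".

none

Standard quotas: P1 6.270, P2 6.620, P3 8.721, P4 8.390.
Adams allocation: P1 6, P2 7, P3 9, P4 8.
Every allocation lies between the lower and upper quota.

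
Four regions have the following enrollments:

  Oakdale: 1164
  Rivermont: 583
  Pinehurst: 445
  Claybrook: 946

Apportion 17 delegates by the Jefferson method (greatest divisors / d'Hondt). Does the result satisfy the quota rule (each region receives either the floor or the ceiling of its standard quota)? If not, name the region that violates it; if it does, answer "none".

Standard quotas: Oakdale 6.306, Rivermont 3.158, Pinehurst 2.411, Claybrook 5.125.
Jefferson allocation: Oakdale 7, Rivermont 3, Pinehurst 2, Claybrook 5.
Every allocation lies between the lower and upper quota.

none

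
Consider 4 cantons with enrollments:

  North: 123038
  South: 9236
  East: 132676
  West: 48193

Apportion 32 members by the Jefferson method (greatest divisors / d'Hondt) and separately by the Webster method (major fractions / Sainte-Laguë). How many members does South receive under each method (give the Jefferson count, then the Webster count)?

Jefferson: North 13, South 0, East 14, West 5.
Webster: North 13, South 1, East 13, West 5.
South gets 0 under Jefferson and 1 under Webster.

0 and 1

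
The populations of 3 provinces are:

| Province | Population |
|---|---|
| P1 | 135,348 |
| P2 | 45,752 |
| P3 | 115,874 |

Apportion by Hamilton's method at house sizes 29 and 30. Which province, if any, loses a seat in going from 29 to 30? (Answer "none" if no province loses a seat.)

P2

At 29 seats: P1 13, P2 5, P3 11.
At 30 seats: P1 14, P2 4, P3 12.
P2 drops from 5 to 4.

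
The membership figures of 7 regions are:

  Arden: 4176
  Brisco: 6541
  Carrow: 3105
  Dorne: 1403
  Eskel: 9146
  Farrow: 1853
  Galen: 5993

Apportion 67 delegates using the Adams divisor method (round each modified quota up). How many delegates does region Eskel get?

Standard divisor 32217/67 ≈ 480.851; standard quotas: Arden 8.685, Brisco 13.603, Carrow 6.457, Dorne 2.918, Eskel 19.020, Farrow 3.854, Galen 12.463.
Rounding up gives 9, 14, 7, 3, 20, 4, 13 = 70 seats, so the divisor must be adjusted.
With modified divisor 506: modified quotas Arden 8.253, Brisco 12.927, Carrow 6.136, Dorne 2.773, Eskel 18.075, Farrow 3.662, Galen 11.844.
Rounding up: Arden 9, Brisco 13, Carrow 7, Dorne 3, Eskel 19, Farrow 4, Galen 12 (total 67).
Eskel receives 19.

19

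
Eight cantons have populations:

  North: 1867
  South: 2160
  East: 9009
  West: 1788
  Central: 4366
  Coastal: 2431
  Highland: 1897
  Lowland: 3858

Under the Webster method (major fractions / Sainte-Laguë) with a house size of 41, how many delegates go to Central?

Standard divisor 27376/41 ≈ 667.707; standard quotas: North 2.796, South 3.235, East 13.492, West 2.678, Central 6.539, Coastal 3.641, Highland 2.841, Lowland 5.778.
Rounding to the nearest integer gives 3, 3, 13, 3, 7, 4, 3, 6 = 42 seats, so the divisor must be adjusted.
With modified divisor 680: modified quotas North 2.746, South 3.176, East 13.249, West 2.629, Central 6.421, Coastal 3.575, Highland 2.790, Lowland 5.674.
Rounding to the nearest integer: North 3, South 3, East 13, West 3, Central 6, Coastal 4, Highland 3, Lowland 6 (total 41).
Central receives 6.

6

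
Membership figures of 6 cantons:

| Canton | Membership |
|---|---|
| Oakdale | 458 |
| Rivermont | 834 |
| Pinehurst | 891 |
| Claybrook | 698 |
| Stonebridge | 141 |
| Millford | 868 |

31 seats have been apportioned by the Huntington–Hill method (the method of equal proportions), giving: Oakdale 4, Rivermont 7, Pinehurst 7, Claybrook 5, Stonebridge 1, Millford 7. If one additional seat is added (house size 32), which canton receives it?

Priority for the next seat is population ÷ (√(s·(s+1))).
Priorities: Oakdale 102.412, Rivermont 111.448, Pinehurst 119.065, Claybrook 127.437, Stonebridge 99.702, Millford 115.991.
Highest priority: Claybrook.

Claybrook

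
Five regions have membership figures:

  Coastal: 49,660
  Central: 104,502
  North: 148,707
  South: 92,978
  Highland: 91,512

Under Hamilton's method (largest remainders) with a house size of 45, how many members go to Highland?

The standard divisor is 487359/45 ≈ 10830.2.
Standard quotas: Coastal 4.5853, Central 9.6491, North 13.7308, South 8.5851, Highland 8.4497.
Lower quotas: Coastal 4, Central 9, North 13, South 8, Highland 8 (sum 42, leaving 3 seats).
Remainders in descending order: North 0.7308, Central 0.6491, Coastal 0.5853, South 0.5851, Highland 0.4497.
The surplus seats go to North, Central, Coastal.
Highland receives 8.

8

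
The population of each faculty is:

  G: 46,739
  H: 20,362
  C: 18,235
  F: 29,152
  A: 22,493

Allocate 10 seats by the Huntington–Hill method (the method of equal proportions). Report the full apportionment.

G 3, H 2, C 1, F 2, A 2

With divisor 13945: modified quotas G 3.352, H 1.460, C 1.308, F 2.090, A 1.613.
Geometric-mean thresholds: G √(3·4)=3.464, H √(1·2)=1.414, C √(1·2)=1.414, F √(2·3)=2.449, A √(1·2)=1.414.
Each quota rounded against its threshold gives G 3, H 2, C 1, F 2, A 2 (total 10).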